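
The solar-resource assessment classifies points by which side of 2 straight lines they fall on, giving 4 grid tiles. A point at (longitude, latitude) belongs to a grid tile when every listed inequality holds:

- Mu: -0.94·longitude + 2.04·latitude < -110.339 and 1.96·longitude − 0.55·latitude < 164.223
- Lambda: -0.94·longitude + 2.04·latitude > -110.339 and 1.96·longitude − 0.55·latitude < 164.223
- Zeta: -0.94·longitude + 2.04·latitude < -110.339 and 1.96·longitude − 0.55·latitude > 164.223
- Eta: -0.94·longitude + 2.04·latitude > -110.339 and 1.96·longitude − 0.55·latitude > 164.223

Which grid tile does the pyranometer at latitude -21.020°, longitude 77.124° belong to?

Mu

-0.94·77.124 + 2.04·-21.020 = -115.377, which is < -110.339
1.96·77.124 − 0.55·-21.020 = 162.724, which is < 164.223
This sign pattern matches Mu.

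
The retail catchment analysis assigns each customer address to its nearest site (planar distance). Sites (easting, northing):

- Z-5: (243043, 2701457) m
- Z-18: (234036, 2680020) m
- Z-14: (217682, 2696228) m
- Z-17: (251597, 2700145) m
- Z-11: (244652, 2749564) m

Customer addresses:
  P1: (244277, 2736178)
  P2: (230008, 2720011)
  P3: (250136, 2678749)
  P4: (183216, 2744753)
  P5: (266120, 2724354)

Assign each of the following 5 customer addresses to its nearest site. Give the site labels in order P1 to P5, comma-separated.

Z-11, Z-5, Z-18, Z-14, Z-17

P1 → Z-11 (d²=179325621.00)
P2 → Z-5 (d²=514162141.00)
P3 → Z-18 (d²=260825441.00)
P4 → Z-14 (d²=3542580781.00)
P5 → Z-17 (d²=796993210.00)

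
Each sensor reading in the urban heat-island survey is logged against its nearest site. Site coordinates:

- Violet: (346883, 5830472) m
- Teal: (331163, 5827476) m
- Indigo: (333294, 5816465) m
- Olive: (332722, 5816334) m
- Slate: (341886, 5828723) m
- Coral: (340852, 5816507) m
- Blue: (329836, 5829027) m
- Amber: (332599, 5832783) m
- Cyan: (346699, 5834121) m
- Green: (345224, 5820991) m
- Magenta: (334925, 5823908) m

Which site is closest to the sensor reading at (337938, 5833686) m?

Amber

Squared distances to each site:
Violet: 90342821.000; Teal: 84464725.000; Indigo: 318129577.000; Olive: 328298560.000; Slate: 40218073.000; Coral: 303609437.000; Blue: 87348685.000; Amber: 29320330.000; Cyan: 76944346.000; Green: 214248821.000; Magenta: 104687453.000.
Minimum at Amber.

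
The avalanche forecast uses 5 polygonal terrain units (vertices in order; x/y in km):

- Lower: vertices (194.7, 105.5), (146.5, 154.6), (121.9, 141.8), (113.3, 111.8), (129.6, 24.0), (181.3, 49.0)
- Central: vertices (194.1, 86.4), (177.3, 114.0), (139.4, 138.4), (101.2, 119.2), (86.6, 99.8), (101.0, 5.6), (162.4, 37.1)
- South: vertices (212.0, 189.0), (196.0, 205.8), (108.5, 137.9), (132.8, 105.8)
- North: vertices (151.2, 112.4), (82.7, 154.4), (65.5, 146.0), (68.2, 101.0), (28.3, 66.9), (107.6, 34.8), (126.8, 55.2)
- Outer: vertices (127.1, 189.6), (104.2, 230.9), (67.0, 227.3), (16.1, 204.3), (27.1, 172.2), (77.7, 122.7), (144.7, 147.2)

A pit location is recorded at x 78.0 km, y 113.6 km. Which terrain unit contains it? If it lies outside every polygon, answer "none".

Cast a ray rightward from (78.0, 113.6). For each polygon, the edges (by vertex number in listed order) whose endpoints lie on opposite sides of y = 113.6, where each meets that height, and whether that is right or left of the point:
Lower: 1–2 at x≈186.75 (right), 3–4 at x≈113.82 (right) → 2 crossings.
Central: 1–2 at x≈177.54 (right), 4–5 at x≈96.99 (right) → 2 crossings.
South: 3–4 at x≈126.90 (right), 4–1 at x≈140.22 (right) → 2 crossings.
North: 1–2 at x≈149.24 (right), 3–4 at x≈67.44 (left) → 1 crossing.
Outer: no edge straddles that height → 0 crossings.
Only North has an odd count, so the point is inside North.

North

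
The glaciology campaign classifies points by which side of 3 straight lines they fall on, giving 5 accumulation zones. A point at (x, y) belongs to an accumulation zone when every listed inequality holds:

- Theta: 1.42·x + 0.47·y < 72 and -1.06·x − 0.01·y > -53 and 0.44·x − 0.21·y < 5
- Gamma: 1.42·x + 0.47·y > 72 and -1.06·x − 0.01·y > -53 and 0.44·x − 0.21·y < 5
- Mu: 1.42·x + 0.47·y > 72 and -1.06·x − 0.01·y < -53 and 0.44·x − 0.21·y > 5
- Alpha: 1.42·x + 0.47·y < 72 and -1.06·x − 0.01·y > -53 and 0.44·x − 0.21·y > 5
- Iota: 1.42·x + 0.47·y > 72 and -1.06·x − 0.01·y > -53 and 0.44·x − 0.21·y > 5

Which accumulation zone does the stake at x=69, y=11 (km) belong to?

1.42·69 + 0.47·11 = 103.150, which is > 72
-1.06·69 − 0.01·11 = -73.250, which is < -53
0.44·69 − 0.21·11 = 28.050, which is > 5
This sign pattern matches Mu.

Mu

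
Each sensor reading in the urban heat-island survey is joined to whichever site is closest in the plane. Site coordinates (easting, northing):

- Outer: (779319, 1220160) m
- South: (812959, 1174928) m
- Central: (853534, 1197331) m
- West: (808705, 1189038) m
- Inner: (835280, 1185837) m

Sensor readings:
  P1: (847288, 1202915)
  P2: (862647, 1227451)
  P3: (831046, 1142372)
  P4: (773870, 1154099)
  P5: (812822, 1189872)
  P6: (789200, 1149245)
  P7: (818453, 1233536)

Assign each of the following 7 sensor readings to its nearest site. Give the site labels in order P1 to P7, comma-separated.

Central, Central, South, South, West, South, Outer

P1 → Central (d²=70193572.00)
P2 → Central (d²=990261169.00)
P3 → South (d²=1387032705.00)
P4 → South (d²=1961797162.00)
P5 → West (d²=17645245.00)
P6 → South (d²=1224106570.00)
P7 → Outer (d²=1710387332.00)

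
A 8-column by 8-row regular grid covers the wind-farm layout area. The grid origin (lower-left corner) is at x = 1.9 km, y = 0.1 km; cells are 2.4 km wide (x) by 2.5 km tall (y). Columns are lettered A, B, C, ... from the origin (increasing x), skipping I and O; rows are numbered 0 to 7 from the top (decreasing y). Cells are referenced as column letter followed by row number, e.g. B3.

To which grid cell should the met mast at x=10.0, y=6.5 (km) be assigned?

D5

Column index: ⌊(10.0 − 1.9) / 2.4⌋ = ⌊3.375⌋ = 3 → column D
Row offset from origin: ⌊(6.5 − 0.1) / 2.5⌋ = ⌊2.560⌋ = 2 → row 5 (counted from top)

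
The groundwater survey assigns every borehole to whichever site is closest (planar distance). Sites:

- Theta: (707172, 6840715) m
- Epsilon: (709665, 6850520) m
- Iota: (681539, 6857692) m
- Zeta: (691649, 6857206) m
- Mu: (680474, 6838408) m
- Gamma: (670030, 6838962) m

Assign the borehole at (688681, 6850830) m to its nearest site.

Squared distances to each site:
Theta: 444230306.000; Epsilon: 440424356.000; Iota: 98095208.000; Zeta: 49462400.000; Mu: 221660933.000; Gamma: 488709225.000.
Minimum at Zeta.

Zeta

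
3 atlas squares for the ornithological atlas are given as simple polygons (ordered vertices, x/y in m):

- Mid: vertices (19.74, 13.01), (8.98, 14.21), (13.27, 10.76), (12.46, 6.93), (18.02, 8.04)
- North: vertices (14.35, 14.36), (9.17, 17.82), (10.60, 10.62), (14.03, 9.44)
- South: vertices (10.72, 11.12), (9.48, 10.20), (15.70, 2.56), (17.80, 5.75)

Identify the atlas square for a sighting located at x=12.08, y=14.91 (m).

North

Cast a ray rightward from (12.08, 14.91). For each polygon, the edges (by vertex number in listed order) whose endpoints lie on opposite sides of y = 14.91, where each meets that height, and whether that is right or left of the point:
Mid: no edge straddles that height → 0 crossings.
North: 1–2 at x≈13.527 (right), 2–3 at x≈9.748 (left) → 1 crossing.
South: no edge straddles that height → 0 crossings.
Only North has an odd count, so the point is inside North.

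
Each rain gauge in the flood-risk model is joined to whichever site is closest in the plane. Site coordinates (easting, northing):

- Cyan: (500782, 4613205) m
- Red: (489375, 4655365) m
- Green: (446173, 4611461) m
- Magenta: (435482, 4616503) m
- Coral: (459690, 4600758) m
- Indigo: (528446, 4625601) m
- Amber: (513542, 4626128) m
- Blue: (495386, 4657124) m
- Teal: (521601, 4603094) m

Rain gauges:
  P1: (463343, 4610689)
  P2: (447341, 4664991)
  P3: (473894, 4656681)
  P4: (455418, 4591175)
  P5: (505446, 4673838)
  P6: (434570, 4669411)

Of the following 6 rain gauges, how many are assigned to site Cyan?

0

P1 → Coral
P2 → Red
P3 → Red
P4 → Coral
P5 → Blue
P6 → Magenta
0 of the 6 go to Cyan.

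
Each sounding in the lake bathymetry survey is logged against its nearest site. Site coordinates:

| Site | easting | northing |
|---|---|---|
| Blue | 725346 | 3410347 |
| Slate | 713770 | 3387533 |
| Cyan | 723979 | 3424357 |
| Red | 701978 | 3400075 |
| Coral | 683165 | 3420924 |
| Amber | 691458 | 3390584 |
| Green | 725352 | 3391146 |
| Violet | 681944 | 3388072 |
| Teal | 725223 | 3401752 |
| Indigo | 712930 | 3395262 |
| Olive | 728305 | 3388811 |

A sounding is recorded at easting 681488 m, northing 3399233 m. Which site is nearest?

Violet

Squared distances to each site:
Blue: 2047045160.000; Slate: 1179017524.000; Cyan: 2436700457.000; Red: 420549064.000; Coral: 473311810.000; Amber: 174206101.000; Green: 1989450065.000; Violet: 124775857.000; Teal: 1919095586.000; Indigo: 1004368205.000; Olive: 2300449573.000.
Minimum at Violet.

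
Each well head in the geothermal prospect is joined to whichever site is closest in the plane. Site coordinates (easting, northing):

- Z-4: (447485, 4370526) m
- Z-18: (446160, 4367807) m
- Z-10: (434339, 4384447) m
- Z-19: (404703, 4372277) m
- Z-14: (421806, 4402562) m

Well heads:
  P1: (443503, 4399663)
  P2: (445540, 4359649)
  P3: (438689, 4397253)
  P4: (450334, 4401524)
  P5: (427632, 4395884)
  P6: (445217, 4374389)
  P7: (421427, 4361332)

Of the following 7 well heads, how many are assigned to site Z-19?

P1 → Z-10
P2 → Z-18
P3 → Z-10
P4 → Z-10
P5 → Z-14
P6 → Z-4
P7 → Z-19
1 of the 7 goes to Z-19.

1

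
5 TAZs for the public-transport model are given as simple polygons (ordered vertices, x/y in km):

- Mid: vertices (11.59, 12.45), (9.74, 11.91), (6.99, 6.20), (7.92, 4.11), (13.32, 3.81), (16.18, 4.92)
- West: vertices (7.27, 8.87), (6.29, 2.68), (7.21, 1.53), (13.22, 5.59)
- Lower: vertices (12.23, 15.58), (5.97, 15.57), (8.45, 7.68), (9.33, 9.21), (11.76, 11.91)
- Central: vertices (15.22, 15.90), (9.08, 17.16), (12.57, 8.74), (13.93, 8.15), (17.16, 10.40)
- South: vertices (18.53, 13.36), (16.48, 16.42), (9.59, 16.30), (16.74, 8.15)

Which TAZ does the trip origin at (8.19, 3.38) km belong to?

Cast a ray rightward from (8.19, 3.38). For each polygon, the edges (by vertex number in listed order) whose endpoints lie on opposite sides of y = 3.38, where each meets that height, and whether that is right or left of the point:
Mid: no edge straddles that height → 0 crossings.
West: 1–2 at x≈6.401 (left), 3–4 at x≈9.949 (right) → 1 crossing.
Lower: no edge straddles that height → 0 crossings.
Central: no edge straddles that height → 0 crossings.
South: no edge straddles that height → 0 crossings.
Only West has an odd count, so the point is inside West.

West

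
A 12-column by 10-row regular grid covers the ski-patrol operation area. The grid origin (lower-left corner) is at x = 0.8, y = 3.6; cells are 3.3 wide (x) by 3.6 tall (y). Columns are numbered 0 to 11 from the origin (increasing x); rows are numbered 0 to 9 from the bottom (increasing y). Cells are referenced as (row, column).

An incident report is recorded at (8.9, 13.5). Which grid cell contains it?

(2, 2)

Column index: ⌊(8.9 − 0.8) / 3.3⌋ = ⌊2.455⌋ = 2
Row offset from origin: ⌊(13.5 − 3.6) / 3.6⌋ = ⌊2.750⌋ = 2 → row 2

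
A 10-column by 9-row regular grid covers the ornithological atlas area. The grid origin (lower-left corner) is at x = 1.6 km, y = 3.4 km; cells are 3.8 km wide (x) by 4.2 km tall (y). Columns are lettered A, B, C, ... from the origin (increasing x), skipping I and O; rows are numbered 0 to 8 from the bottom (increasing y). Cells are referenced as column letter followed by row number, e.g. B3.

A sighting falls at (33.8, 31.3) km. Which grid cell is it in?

Column index: ⌊(33.8 − 1.6) / 3.8⌋ = ⌊8.474⌋ = 8 → column J
Row offset from origin: ⌊(31.3 − 3.4) / 4.2⌋ = ⌊6.643⌋ = 6 → row 6

J6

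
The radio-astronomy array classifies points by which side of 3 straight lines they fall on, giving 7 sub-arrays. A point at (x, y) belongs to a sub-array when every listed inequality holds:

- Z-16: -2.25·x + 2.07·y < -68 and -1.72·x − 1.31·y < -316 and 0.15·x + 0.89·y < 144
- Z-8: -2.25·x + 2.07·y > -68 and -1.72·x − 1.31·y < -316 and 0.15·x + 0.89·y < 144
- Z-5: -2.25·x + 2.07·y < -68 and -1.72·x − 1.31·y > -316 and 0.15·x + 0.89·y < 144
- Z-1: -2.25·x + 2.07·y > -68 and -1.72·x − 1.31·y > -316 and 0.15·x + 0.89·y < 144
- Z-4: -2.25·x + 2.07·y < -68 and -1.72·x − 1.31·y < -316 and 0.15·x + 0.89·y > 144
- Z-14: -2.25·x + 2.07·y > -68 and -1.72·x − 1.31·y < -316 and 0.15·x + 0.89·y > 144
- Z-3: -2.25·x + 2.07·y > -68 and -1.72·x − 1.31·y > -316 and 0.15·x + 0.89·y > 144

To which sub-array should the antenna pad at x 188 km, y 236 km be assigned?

-2.25·188 + 2.07·236 = 65.520, which is > -68
-1.72·188 − 1.31·236 = -632.520, which is < -316
0.15·188 + 0.89·236 = 238.240, which is > 144
This sign pattern matches Z-14.

Z-14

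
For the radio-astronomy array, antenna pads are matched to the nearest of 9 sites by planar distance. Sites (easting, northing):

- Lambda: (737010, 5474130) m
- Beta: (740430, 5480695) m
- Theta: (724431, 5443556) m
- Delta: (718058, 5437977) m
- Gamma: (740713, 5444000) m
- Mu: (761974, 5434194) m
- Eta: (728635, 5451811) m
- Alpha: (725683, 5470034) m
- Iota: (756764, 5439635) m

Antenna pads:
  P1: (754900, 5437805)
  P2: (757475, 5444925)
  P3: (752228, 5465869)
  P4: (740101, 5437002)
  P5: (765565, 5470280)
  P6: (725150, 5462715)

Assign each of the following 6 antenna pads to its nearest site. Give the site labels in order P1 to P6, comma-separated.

P1 → Iota (d²=6823396.00)
P2 → Iota (d²=28489621.00)
P3 → Lambda (d²=299831645.00)
P4 → Gamma (d²=49346548.00)
P5 → Beta (d²=740240450.00)
P6 → Alpha (d²=53851850.00)

Iota, Iota, Lambda, Gamma, Beta, Alpha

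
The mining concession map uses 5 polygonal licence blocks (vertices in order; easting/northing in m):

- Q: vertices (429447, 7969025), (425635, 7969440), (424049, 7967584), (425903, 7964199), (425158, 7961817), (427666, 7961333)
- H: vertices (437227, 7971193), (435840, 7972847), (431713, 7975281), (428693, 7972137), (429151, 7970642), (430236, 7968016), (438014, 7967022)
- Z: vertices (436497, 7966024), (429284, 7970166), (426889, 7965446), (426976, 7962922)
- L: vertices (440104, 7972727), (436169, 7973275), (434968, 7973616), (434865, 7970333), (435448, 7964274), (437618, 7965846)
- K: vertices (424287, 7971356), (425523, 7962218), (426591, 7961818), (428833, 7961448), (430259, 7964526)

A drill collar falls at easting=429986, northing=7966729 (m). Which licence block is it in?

Cast a ray rightward from (429986, 7966729). For each polygon, the edges (by vertex number in listed order) whose endpoints lie on opposite sides of northing = 7966729, where each meets that height, and whether that is right or left of the point:
Q: 3–4 at easting≈424517.3 (left), 6–1 at easting≈428915.4 (left) → 0 crossings.
H: no edge straddles that height → 0 crossings.
Z: 1–2 at easting≈435269.3 (right), 2–3 at easting≈427540.0 (left) → 1 crossing.
L: 4–5 at easting≈435211.8 (right), 6–1 at easting≈437937.0 (right) → 2 crossings.
K: 1–2 at easting≈424912.8 (left), 5–1 at easting≈428332.7 (left) → 0 crossings.
Only Z has an odd count, so the point is inside Z.

Z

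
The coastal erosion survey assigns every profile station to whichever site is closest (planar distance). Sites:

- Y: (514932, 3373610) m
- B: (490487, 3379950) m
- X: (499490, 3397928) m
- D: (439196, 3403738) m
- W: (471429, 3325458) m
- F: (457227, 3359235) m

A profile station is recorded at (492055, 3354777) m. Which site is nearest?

B

Squared distances to each site:
Y: 878039018.000; B: 636138553.000; X: 1917288026.000; D: 5191253402.000; W: 1285035637.000; F: 1232863348.000.
Minimum at B.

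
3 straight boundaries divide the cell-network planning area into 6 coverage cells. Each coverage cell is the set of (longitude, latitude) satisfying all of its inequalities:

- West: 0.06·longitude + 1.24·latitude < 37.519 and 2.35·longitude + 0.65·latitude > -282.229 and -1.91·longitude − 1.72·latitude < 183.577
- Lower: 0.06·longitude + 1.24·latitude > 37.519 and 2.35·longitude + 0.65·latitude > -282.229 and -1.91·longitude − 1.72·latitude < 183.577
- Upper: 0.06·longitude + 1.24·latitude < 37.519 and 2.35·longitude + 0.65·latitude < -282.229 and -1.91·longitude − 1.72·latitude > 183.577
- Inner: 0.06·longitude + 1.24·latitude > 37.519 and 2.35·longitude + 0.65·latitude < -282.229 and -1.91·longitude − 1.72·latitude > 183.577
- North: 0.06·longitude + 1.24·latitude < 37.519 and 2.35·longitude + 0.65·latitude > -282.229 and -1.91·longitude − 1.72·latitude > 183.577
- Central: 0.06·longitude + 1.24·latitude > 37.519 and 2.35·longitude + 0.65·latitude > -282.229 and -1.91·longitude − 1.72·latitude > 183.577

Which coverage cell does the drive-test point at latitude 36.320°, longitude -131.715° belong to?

0.06·-131.715 + 1.24·36.320 = 37.134, which is < 37.519
2.35·-131.715 + 0.65·36.320 = -285.922, which is < -282.229
-1.91·-131.715 − 1.72·36.320 = 189.105, which is > 183.577
This sign pattern matches Upper.

Upper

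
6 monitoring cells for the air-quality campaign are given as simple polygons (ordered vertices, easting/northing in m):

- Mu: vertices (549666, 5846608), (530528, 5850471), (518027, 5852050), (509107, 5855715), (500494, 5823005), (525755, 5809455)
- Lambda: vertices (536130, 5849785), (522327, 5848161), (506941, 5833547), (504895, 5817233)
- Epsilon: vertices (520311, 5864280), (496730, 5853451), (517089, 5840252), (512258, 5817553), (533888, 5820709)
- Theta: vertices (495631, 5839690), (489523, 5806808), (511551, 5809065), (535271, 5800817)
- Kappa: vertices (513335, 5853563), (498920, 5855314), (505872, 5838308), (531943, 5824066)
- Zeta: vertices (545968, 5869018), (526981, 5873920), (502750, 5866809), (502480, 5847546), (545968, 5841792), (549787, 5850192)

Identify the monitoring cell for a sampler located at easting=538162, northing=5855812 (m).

Cast a ray rightward from (538162, 5855812). For each polygon, the edges (by vertex number in listed order) whose endpoints lie on opposite sides of northing = 5855812, where each meets that height, and whether that is right or left of the point:
Mu: no edge straddles that height → 0 crossings.
Lambda: no edge straddles that height → 0 crossings.
Epsilon: 1–2 at easting≈501871.3 (left), 5–1 at easting≈522949.7 (left) → 0 crossings.
Theta: no edge straddles that height → 0 crossings.
Kappa: no edge straddles that height → 0 crossings.
Zeta: 3–4 at easting≈502595.9 (left), 6–1 at easting≈548646.9 (right) → 1 crossing.
Only Zeta has an odd count, so the point is inside Zeta.

Zeta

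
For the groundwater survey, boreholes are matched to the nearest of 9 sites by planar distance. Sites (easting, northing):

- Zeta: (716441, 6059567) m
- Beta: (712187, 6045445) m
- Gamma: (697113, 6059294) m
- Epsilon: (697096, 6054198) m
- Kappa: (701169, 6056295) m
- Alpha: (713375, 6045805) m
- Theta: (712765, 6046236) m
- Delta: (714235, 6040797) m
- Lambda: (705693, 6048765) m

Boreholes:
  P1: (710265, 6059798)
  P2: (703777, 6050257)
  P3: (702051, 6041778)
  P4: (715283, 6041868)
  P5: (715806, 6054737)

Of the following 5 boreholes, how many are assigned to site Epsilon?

P1 → Zeta
P2 → Lambda
P3 → Lambda
P4 → Delta
P5 → Zeta
0 of the 5 go to Epsilon.

0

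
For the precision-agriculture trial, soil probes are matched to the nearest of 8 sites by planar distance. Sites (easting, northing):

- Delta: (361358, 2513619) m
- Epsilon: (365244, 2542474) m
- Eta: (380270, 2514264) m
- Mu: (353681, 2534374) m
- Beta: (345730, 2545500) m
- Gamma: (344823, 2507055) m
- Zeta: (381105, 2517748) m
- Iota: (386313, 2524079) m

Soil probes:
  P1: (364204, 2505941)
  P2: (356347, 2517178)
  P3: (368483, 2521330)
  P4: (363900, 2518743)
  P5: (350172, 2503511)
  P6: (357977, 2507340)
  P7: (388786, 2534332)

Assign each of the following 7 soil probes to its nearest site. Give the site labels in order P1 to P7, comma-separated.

Delta, Delta, Delta, Delta, Gamma, Delta, Iota

P1 → Delta (d²=67051400.00)
P2 → Delta (d²=37776602.00)
P3 → Delta (d²=110225146.00)
P4 → Delta (d²=32717140.00)
P5 → Gamma (d²=41171737.00)
P6 → Delta (d²=50857002.00)
P7 → Iota (d²=111239738.00)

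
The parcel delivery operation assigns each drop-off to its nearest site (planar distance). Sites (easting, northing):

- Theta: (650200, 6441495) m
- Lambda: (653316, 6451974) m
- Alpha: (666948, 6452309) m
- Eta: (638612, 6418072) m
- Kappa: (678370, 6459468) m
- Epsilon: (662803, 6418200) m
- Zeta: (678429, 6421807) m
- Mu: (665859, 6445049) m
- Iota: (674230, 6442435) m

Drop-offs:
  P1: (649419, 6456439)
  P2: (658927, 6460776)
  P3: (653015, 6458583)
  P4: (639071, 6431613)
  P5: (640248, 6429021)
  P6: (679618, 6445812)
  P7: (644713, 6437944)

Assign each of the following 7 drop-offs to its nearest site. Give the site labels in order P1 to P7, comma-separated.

Lambda, Lambda, Lambda, Eta, Eta, Iota, Theta

P1 → Lambda (d²=35122834.00)
P2 → Lambda (d²=108958525.00)
P3 → Lambda (d²=43769482.00)
P4 → Eta (d²=183569362.00)
P5 → Eta (d²=122557097.00)
P6 → Iota (d²=40434673.00)
P7 → Theta (d²=42716770.00)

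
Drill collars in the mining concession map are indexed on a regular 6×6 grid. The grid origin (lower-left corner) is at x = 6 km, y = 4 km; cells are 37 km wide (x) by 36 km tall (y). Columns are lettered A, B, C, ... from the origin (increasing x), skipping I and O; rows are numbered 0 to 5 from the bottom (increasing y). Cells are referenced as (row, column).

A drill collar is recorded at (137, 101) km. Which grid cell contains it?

Column index: ⌊(137 − 6) / 37⌋ = ⌊3.541⌋ = 3 → column D
Row offset from origin: ⌊(101 − 4) / 36⌋ = ⌊2.694⌋ = 2 → row 2

(2, D)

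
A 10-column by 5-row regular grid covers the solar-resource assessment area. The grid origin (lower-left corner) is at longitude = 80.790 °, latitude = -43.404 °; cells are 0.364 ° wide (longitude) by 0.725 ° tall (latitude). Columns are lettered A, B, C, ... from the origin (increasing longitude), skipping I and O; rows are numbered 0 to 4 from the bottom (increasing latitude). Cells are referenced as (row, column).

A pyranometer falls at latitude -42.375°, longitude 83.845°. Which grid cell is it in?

(1, J)

Column index: ⌊(83.845 − 80.790) / 0.364⌋ = ⌊8.393⌋ = 8 → column J
Row offset from origin: ⌊(-42.375 − -43.404) / 0.725⌋ = ⌊1.419⌋ = 1 → row 1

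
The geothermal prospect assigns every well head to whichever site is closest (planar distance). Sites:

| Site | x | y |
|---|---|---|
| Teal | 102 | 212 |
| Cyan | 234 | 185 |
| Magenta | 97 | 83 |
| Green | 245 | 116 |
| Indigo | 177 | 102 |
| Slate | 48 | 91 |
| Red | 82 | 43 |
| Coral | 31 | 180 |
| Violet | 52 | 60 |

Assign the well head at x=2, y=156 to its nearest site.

Squared distances to each site:
Teal: 13136.000; Cyan: 54665.000; Magenta: 14354.000; Green: 60649.000; Indigo: 33541.000; Slate: 6341.000; Red: 19169.000; Coral: 1417.000; Violet: 11716.000.
Minimum at Coral.

Coral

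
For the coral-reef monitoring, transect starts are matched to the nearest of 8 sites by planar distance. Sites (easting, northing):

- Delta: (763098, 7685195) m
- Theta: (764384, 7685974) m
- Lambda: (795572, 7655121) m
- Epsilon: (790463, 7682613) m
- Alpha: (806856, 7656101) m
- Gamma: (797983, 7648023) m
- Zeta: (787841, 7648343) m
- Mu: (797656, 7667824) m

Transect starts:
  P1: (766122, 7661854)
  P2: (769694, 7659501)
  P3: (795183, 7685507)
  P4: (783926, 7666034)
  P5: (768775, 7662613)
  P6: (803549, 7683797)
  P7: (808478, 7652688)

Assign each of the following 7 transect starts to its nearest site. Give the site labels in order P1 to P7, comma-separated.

Delta, Zeta, Epsilon, Mu, Delta, Epsilon, Alpha

P1 → Delta (d²=553946857.00)
P2 → Zeta (d²=453814573.00)
P3 → Epsilon (d²=30653636.00)
P4 → Mu (d²=191717000.00)
P5 → Delta (d²=542175053.00)
P6 → Epsilon (d²=172645252.00)
P7 → Alpha (d²=14279453.00)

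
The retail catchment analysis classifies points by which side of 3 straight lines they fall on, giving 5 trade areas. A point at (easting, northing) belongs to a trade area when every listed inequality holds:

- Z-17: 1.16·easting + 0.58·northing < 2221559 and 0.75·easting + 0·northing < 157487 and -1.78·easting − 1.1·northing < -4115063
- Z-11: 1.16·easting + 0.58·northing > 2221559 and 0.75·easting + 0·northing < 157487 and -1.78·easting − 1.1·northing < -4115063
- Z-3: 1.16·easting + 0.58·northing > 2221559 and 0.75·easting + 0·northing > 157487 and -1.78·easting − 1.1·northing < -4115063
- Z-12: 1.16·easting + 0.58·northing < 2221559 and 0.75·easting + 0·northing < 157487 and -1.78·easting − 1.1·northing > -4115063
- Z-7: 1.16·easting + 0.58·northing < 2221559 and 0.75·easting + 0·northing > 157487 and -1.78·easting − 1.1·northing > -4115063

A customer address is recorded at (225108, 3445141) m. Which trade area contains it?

1.16·225108 + 0.58·3445141 = 2259307.060, which is > 2221559
0.75·225108 + 0·3445141 = 168831.000, which is > 157487
-1.78·225108 − 1.1·3445141 = -4190347.340, which is < -4115063
This sign pattern matches Z-3.

Z-3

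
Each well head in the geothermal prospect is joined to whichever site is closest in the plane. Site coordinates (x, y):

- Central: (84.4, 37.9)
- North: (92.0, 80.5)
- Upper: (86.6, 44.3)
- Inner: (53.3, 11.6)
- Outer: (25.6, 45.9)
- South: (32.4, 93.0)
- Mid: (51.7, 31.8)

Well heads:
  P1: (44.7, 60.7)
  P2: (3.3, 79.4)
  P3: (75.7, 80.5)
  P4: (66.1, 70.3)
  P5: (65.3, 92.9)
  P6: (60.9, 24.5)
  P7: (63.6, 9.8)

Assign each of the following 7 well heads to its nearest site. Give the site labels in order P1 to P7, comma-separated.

P1 → Outer (d²=583.85)
P2 → South (d²=1031.77)
P3 → North (d²=265.69)
P4 → North (d²=774.85)
P5 → North (d²=866.65)
P6 → Mid (d²=137.93)
P7 → Inner (d²=109.33)

Outer, South, North, North, North, Mid, Inner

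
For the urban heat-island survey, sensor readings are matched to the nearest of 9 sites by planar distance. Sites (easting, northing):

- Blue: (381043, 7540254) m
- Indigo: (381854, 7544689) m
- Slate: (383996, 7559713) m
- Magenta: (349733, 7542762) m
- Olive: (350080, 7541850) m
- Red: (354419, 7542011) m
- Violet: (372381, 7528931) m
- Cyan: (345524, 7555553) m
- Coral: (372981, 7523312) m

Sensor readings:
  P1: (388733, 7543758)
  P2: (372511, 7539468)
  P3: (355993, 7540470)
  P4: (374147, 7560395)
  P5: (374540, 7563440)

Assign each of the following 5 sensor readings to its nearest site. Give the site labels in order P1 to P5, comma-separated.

Indigo, Blue, Red, Slate, Slate

P1 → Indigo (d²=48187402.00)
P2 → Blue (d²=73412820.00)
P3 → Red (d²=4852157.00)
P4 → Slate (d²=97467925.00)
P5 → Slate (d²=103306465.00)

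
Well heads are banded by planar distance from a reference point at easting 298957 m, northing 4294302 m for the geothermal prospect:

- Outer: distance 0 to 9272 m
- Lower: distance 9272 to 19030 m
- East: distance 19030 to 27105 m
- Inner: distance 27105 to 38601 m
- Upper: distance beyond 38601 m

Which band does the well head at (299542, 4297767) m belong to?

Outer

Distance = √((299542−298957)² + (4297767−4294302)²) = √(342225.000 + 12006225.000) = 3514.036 m.
0 ≤ 3514.036 < 9272 → Outer.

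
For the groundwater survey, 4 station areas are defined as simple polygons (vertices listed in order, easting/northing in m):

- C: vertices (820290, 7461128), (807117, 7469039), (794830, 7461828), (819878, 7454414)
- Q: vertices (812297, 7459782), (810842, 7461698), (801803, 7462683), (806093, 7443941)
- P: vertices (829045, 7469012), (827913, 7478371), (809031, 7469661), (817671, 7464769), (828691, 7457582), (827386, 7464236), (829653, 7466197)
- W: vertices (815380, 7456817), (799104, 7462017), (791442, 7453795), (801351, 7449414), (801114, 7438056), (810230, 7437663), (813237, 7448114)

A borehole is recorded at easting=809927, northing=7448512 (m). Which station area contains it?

W

Cast a ray rightward from (809927, 7448512). For each polygon, the edges (by vertex number in listed order) whose endpoints lie on opposite sides of northing = 7448512, where each meets that height, and whether that is right or left of the point:
C: no edge straddles that height → 0 crossings.
Q: 3–4 at easting≈805046.7 (left), 4–1 at easting≈807883.2 (left) → 0 crossings.
P: no edge straddles that height → 0 crossings.
W: 4–5 at easting≈801332.2 (left), 7–1 at easting≈813335.0 (right) → 1 crossing.
Only W has an odd count, so the point is inside W.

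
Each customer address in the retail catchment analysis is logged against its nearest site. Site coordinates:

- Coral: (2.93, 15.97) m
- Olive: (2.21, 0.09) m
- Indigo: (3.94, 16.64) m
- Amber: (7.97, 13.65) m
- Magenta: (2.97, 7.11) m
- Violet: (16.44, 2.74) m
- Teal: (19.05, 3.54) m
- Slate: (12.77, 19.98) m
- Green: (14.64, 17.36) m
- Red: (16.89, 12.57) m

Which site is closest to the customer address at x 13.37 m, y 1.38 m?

Squared distances to each site:
Coral: 321.862; Olive: 126.210; Indigo: 321.793; Amber: 179.713; Magenta: 140.993; Violet: 11.275; Teal: 36.928; Slate: 346.320; Green: 256.973; Red: 137.607.
Minimum at Violet.

Violet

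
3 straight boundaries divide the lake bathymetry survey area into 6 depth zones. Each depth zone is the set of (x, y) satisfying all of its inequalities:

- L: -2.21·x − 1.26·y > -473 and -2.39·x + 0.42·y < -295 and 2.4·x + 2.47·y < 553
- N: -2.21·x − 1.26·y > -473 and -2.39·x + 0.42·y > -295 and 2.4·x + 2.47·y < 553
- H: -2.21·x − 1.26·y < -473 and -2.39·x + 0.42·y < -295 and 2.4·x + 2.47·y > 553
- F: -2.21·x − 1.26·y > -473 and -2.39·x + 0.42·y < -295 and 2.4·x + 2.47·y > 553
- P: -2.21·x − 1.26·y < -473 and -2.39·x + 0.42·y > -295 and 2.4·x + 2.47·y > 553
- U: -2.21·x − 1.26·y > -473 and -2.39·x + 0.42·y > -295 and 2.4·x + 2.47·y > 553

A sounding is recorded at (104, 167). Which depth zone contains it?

U

-2.21·104 − 1.26·167 = -440.260, which is > -473
-2.39·104 + 0.42·167 = -178.420, which is > -295
2.4·104 + 2.47·167 = 662.090, which is > 553
This sign pattern matches U.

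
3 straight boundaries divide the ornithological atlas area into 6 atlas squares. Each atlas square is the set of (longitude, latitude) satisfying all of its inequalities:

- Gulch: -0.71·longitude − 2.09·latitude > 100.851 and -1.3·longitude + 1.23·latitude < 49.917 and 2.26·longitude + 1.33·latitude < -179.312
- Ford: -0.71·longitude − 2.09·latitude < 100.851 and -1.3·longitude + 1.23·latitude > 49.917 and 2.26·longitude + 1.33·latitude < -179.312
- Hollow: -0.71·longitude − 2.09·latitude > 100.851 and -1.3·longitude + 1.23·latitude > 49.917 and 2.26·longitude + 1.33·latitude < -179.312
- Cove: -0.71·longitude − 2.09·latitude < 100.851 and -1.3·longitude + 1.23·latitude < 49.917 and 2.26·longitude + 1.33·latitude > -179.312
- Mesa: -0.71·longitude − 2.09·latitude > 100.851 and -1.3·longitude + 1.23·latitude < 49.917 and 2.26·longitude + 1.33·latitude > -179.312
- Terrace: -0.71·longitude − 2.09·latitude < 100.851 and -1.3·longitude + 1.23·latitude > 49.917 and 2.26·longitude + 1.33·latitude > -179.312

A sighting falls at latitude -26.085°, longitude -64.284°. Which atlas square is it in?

-0.71·-64.284 − 2.09·-26.085 = 100.159, which is < 100.851
-1.3·-64.284 + 1.23·-26.085 = 51.485, which is > 49.917
2.26·-64.284 + 1.33·-26.085 = -179.975, which is < -179.312
This sign pattern matches Ford.

Ford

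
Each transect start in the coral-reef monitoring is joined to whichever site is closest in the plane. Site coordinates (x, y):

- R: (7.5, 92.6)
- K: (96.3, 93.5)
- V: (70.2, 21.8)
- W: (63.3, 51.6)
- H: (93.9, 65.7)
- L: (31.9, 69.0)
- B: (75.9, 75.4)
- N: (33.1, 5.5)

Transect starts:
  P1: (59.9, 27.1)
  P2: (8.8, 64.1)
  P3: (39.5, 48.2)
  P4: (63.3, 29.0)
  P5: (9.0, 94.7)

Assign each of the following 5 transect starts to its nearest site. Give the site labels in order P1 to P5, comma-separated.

P1 → V (d²=134.18)
P2 → L (d²=557.62)
P3 → L (d²=490.40)
P4 → V (d²=99.45)
P5 → R (d²=6.66)

V, L, L, V, R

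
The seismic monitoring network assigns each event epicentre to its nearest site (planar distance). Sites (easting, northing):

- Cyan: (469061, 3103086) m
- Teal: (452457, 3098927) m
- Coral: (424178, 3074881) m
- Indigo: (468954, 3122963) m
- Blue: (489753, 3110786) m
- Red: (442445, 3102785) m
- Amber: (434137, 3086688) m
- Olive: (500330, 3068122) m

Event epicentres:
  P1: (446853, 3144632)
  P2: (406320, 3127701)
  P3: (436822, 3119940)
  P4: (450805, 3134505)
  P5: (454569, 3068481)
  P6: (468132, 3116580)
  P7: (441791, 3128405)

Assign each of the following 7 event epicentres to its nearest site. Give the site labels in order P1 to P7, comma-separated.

Indigo, Red, Red, Indigo, Amber, Indigo, Red

P1 → Indigo (d²=957999762.00)
P2 → Red (d²=1925822681.00)
P3 → Red (d²=325912154.00)
P4 → Indigo (d²=462603965.00)
P5 → Amber (d²=748961473.00)
P6 → Indigo (d²=41418373.00)
P7 → Red (d²=656812116.00)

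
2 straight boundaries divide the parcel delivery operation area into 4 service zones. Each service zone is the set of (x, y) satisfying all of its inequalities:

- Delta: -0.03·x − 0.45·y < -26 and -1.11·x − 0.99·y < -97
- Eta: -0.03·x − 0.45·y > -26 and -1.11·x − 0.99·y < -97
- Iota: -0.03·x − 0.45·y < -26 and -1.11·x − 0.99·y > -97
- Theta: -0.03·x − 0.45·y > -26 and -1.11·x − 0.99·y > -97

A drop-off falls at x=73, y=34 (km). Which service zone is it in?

-0.03·73 − 0.45·34 = -17.490, which is > -26
-1.11·73 − 0.99·34 = -114.690, which is < -97
This sign pattern matches Eta.

Eta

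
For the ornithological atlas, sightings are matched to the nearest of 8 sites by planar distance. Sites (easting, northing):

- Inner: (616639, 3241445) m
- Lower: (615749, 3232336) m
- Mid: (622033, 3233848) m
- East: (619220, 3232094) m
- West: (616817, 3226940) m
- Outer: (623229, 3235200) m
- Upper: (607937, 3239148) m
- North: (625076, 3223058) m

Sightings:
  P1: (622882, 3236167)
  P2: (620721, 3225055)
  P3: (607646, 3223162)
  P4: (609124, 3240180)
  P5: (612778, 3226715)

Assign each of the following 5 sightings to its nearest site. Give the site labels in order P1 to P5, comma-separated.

P1 → Outer (d²=1055498.00)
P2 → West (d²=18794441.00)
P3 → West (d²=98380525.00)
P4 → Upper (d²=2473993.00)
P5 → West (d²=16364146.00)

Outer, West, West, Upper, West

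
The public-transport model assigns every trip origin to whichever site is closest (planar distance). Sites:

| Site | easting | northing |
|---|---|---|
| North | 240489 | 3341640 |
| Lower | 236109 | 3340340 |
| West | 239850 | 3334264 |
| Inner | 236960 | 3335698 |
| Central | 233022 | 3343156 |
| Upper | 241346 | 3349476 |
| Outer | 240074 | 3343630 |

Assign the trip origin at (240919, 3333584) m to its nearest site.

Squared distances to each site:
North: 65084036.000; Lower: 68779636.000; West: 1605161.000; Inner: 20142677.000; Central: 153985793.000; Upper: 252737993.000; Outer: 101636141.000.
Minimum at West.

West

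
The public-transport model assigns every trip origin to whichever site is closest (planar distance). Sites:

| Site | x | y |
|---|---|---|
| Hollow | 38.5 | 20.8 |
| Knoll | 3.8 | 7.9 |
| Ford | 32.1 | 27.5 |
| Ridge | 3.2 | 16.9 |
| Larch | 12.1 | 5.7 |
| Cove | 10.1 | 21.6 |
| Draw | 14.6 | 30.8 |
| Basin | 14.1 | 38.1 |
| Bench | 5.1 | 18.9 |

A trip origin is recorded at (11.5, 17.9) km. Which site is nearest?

Squared distances to each site:
Hollow: 737.410; Knoll: 159.290; Ford: 516.520; Ridge: 69.890; Larch: 149.200; Cove: 15.650; Draw: 176.020; Basin: 414.800; Bench: 41.960.
Minimum at Cove.

Cove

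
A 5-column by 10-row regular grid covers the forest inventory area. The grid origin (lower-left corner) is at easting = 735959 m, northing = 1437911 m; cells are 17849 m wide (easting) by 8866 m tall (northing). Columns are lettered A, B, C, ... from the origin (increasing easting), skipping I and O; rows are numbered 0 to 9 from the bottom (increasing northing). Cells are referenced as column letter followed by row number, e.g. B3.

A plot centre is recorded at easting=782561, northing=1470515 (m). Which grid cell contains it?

Column index: ⌊(782561 − 735959) / 17849⌋ = ⌊2.611⌋ = 2 → column C
Row offset from origin: ⌊(1470515 − 1437911) / 8866⌋ = ⌊3.677⌋ = 3 → row 3

C3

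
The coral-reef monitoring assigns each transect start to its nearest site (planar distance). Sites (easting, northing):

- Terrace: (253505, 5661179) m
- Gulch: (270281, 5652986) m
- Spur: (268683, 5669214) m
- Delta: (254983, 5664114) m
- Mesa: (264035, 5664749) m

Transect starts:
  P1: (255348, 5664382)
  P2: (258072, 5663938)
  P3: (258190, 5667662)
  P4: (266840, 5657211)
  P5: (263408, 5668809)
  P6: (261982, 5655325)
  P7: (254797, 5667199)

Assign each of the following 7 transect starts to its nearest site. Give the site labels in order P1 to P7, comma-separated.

P1 → Delta (d²=205049.00)
P2 → Delta (d²=9572897.00)
P3 → Delta (d²=22873153.00)
P4 → Gulch (d²=29691106.00)
P5 → Mesa (d²=16876729.00)
P6 → Gulch (d²=74344322.00)
P7 → Delta (d²=9551821.00)

Delta, Delta, Delta, Gulch, Mesa, Gulch, Delta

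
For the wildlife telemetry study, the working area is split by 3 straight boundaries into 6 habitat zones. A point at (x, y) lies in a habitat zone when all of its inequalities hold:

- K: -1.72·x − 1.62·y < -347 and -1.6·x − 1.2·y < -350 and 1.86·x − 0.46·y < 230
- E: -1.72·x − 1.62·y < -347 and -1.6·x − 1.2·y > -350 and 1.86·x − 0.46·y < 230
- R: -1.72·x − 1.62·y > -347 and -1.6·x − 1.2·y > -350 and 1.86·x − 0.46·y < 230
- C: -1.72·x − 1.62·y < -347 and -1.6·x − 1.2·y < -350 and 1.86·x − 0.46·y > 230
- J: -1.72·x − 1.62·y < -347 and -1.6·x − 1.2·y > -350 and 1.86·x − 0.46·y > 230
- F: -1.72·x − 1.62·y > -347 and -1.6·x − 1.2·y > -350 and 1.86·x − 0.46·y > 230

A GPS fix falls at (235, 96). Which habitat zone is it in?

-1.72·235 − 1.62·96 = -559.720, which is < -347
-1.6·235 − 1.2·96 = -491.200, which is < -350
1.86·235 − 0.46·96 = 392.940, which is > 230
This sign pattern matches C.

C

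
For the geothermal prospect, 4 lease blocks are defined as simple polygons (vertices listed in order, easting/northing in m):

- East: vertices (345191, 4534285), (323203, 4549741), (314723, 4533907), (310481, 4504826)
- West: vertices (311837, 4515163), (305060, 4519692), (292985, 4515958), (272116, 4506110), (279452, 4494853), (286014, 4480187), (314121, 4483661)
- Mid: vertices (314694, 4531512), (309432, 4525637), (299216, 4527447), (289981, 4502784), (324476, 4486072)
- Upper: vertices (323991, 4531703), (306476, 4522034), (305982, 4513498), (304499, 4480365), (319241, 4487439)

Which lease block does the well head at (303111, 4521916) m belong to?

Cast a ray rightward from (303111, 4521916). For each polygon, the edges (by vertex number in listed order) whose endpoints lie on opposite sides of northing = 4521916, where each meets that height, and whether that is right or left of the point:
East: 3–4 at easting≈312973.9 (right), 4–1 at easting≈330617.3 (right) → 2 crossings.
West: no edge straddles that height → 0 crossings.
Mid: 3–4 at easting≈297144.9 (left), 5–1 at easting≈316759.8 (right) → 1 crossing.
Upper: 2–3 at easting≈306469.2 (right), 5–1 at easting≈322940.8 (right) → 2 crossings.
Only Mid has an odd count, so the point is inside Mid.

Mid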